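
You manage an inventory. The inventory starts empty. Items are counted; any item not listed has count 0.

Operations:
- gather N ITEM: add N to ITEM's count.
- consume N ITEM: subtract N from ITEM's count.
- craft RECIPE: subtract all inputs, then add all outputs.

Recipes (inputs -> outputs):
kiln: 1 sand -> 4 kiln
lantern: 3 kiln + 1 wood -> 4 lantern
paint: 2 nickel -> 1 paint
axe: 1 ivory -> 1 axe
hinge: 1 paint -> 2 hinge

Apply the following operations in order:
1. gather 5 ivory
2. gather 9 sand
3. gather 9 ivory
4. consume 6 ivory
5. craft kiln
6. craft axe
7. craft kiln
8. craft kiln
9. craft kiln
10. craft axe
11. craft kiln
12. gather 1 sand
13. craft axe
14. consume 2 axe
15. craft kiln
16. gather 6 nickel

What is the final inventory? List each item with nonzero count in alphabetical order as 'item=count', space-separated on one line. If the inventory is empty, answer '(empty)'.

After 1 (gather 5 ivory): ivory=5
After 2 (gather 9 sand): ivory=5 sand=9
After 3 (gather 9 ivory): ivory=14 sand=9
After 4 (consume 6 ivory): ivory=8 sand=9
After 5 (craft kiln): ivory=8 kiln=4 sand=8
After 6 (craft axe): axe=1 ivory=7 kiln=4 sand=8
After 7 (craft kiln): axe=1 ivory=7 kiln=8 sand=7
After 8 (craft kiln): axe=1 ivory=7 kiln=12 sand=6
After 9 (craft kiln): axe=1 ivory=7 kiln=16 sand=5
After 10 (craft axe): axe=2 ivory=6 kiln=16 sand=5
After 11 (craft kiln): axe=2 ivory=6 kiln=20 sand=4
After 12 (gather 1 sand): axe=2 ivory=6 kiln=20 sand=5
After 13 (craft axe): axe=3 ivory=5 kiln=20 sand=5
After 14 (consume 2 axe): axe=1 ivory=5 kiln=20 sand=5
After 15 (craft kiln): axe=1 ivory=5 kiln=24 sand=4
After 16 (gather 6 nickel): axe=1 ivory=5 kiln=24 nickel=6 sand=4

Answer: axe=1 ivory=5 kiln=24 nickel=6 sand=4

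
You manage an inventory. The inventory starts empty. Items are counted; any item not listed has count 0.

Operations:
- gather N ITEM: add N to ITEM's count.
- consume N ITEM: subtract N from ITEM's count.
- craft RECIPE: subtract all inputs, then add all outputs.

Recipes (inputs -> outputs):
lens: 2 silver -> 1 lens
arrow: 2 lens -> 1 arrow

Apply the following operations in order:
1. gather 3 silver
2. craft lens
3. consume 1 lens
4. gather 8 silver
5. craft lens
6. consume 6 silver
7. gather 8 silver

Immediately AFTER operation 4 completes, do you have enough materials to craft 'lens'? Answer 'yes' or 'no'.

Answer: yes

Derivation:
After 1 (gather 3 silver): silver=3
After 2 (craft lens): lens=1 silver=1
After 3 (consume 1 lens): silver=1
After 4 (gather 8 silver): silver=9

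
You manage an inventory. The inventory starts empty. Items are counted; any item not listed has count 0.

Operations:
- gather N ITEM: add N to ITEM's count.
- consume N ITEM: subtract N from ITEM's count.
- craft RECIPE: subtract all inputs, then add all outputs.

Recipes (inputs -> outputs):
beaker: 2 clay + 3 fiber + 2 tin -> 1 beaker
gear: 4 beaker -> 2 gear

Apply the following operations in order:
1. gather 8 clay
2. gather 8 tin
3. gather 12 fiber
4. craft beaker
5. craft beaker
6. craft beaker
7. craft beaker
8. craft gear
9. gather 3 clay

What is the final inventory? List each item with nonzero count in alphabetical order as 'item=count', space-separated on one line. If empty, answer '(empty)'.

Answer: clay=3 gear=2

Derivation:
After 1 (gather 8 clay): clay=8
After 2 (gather 8 tin): clay=8 tin=8
After 3 (gather 12 fiber): clay=8 fiber=12 tin=8
After 4 (craft beaker): beaker=1 clay=6 fiber=9 tin=6
After 5 (craft beaker): beaker=2 clay=4 fiber=6 tin=4
After 6 (craft beaker): beaker=3 clay=2 fiber=3 tin=2
After 7 (craft beaker): beaker=4
After 8 (craft gear): gear=2
After 9 (gather 3 clay): clay=3 gear=2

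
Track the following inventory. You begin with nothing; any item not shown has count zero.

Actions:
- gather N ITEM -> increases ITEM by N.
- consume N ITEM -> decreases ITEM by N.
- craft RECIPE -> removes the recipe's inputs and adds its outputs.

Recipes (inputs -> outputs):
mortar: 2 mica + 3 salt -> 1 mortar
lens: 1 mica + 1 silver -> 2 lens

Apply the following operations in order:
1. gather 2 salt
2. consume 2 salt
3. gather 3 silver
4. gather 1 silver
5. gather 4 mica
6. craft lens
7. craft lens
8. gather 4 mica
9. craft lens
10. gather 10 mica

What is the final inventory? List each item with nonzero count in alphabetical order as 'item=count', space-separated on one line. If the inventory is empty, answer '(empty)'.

Answer: lens=6 mica=15 silver=1

Derivation:
After 1 (gather 2 salt): salt=2
After 2 (consume 2 salt): (empty)
After 3 (gather 3 silver): silver=3
After 4 (gather 1 silver): silver=4
After 5 (gather 4 mica): mica=4 silver=4
After 6 (craft lens): lens=2 mica=3 silver=3
After 7 (craft lens): lens=4 mica=2 silver=2
After 8 (gather 4 mica): lens=4 mica=6 silver=2
After 9 (craft lens): lens=6 mica=5 silver=1
After 10 (gather 10 mica): lens=6 mica=15 silver=1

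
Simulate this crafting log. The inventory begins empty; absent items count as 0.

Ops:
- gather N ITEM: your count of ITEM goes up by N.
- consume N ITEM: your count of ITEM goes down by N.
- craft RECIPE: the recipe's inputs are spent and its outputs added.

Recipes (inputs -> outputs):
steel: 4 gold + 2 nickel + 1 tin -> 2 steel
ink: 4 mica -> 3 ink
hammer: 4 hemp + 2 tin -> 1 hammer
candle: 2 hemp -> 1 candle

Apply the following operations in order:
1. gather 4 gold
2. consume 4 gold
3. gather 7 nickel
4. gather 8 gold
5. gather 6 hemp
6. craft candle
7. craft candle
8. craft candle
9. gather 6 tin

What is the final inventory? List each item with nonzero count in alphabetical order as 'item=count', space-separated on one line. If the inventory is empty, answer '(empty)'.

After 1 (gather 4 gold): gold=4
After 2 (consume 4 gold): (empty)
After 3 (gather 7 nickel): nickel=7
After 4 (gather 8 gold): gold=8 nickel=7
After 5 (gather 6 hemp): gold=8 hemp=6 nickel=7
After 6 (craft candle): candle=1 gold=8 hemp=4 nickel=7
After 7 (craft candle): candle=2 gold=8 hemp=2 nickel=7
After 8 (craft candle): candle=3 gold=8 nickel=7
After 9 (gather 6 tin): candle=3 gold=8 nickel=7 tin=6

Answer: candle=3 gold=8 nickel=7 tin=6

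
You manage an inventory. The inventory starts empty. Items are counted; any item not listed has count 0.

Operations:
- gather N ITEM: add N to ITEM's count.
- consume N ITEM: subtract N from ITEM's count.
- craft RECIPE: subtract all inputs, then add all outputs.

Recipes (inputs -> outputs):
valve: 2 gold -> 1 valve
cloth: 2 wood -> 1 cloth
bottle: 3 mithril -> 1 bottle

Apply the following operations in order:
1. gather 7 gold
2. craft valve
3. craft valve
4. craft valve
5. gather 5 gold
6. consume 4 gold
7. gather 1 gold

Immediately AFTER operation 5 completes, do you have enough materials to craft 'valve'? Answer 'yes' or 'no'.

After 1 (gather 7 gold): gold=7
After 2 (craft valve): gold=5 valve=1
After 3 (craft valve): gold=3 valve=2
After 4 (craft valve): gold=1 valve=3
After 5 (gather 5 gold): gold=6 valve=3

Answer: yes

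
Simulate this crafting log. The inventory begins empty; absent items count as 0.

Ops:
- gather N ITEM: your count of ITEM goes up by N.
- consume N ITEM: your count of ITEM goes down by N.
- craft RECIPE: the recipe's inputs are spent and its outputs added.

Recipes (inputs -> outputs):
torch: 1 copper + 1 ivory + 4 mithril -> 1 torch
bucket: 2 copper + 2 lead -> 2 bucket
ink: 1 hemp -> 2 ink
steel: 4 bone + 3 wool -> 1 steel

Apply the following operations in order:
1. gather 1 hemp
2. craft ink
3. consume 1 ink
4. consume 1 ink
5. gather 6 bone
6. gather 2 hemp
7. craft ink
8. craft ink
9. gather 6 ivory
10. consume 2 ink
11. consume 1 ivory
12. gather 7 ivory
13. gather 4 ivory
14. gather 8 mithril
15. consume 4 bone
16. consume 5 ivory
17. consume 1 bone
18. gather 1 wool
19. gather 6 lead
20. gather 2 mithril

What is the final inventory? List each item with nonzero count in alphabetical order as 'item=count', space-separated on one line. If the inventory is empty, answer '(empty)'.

Answer: bone=1 ink=2 ivory=11 lead=6 mithril=10 wool=1

Derivation:
After 1 (gather 1 hemp): hemp=1
After 2 (craft ink): ink=2
After 3 (consume 1 ink): ink=1
After 4 (consume 1 ink): (empty)
After 5 (gather 6 bone): bone=6
After 6 (gather 2 hemp): bone=6 hemp=2
After 7 (craft ink): bone=6 hemp=1 ink=2
After 8 (craft ink): bone=6 ink=4
After 9 (gather 6 ivory): bone=6 ink=4 ivory=6
After 10 (consume 2 ink): bone=6 ink=2 ivory=6
After 11 (consume 1 ivory): bone=6 ink=2 ivory=5
After 12 (gather 7 ivory): bone=6 ink=2 ivory=12
After 13 (gather 4 ivory): bone=6 ink=2 ivory=16
After 14 (gather 8 mithril): bone=6 ink=2 ivory=16 mithril=8
After 15 (consume 4 bone): bone=2 ink=2 ivory=16 mithril=8
After 16 (consume 5 ivory): bone=2 ink=2 ivory=11 mithril=8
After 17 (consume 1 bone): bone=1 ink=2 ivory=11 mithril=8
After 18 (gather 1 wool): bone=1 ink=2 ivory=11 mithril=8 wool=1
After 19 (gather 6 lead): bone=1 ink=2 ivory=11 lead=6 mithril=8 wool=1
After 20 (gather 2 mithril): bone=1 ink=2 ivory=11 lead=6 mithril=10 wool=1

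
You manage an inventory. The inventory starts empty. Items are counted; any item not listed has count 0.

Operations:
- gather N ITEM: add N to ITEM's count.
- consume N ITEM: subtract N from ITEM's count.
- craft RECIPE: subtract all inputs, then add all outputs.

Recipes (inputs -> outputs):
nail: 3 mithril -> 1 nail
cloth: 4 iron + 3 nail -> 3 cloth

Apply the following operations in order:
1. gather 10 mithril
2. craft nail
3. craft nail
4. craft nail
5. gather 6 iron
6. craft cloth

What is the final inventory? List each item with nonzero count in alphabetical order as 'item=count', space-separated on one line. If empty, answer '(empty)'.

After 1 (gather 10 mithril): mithril=10
After 2 (craft nail): mithril=7 nail=1
After 3 (craft nail): mithril=4 nail=2
After 4 (craft nail): mithril=1 nail=3
After 5 (gather 6 iron): iron=6 mithril=1 nail=3
After 6 (craft cloth): cloth=3 iron=2 mithril=1

Answer: cloth=3 iron=2 mithril=1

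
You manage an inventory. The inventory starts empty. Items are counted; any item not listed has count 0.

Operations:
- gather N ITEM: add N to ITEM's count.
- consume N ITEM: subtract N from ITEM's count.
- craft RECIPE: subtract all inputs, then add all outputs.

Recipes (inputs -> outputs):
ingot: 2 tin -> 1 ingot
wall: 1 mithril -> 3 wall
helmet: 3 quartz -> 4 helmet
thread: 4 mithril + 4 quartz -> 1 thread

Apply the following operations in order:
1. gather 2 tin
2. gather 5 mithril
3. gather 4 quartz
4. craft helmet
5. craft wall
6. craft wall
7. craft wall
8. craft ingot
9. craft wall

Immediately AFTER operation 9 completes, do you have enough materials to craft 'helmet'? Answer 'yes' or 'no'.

Answer: no

Derivation:
After 1 (gather 2 tin): tin=2
After 2 (gather 5 mithril): mithril=5 tin=2
After 3 (gather 4 quartz): mithril=5 quartz=4 tin=2
After 4 (craft helmet): helmet=4 mithril=5 quartz=1 tin=2
After 5 (craft wall): helmet=4 mithril=4 quartz=1 tin=2 wall=3
After 6 (craft wall): helmet=4 mithril=3 quartz=1 tin=2 wall=6
After 7 (craft wall): helmet=4 mithril=2 quartz=1 tin=2 wall=9
After 8 (craft ingot): helmet=4 ingot=1 mithril=2 quartz=1 wall=9
After 9 (craft wall): helmet=4 ingot=1 mithril=1 quartz=1 wall=12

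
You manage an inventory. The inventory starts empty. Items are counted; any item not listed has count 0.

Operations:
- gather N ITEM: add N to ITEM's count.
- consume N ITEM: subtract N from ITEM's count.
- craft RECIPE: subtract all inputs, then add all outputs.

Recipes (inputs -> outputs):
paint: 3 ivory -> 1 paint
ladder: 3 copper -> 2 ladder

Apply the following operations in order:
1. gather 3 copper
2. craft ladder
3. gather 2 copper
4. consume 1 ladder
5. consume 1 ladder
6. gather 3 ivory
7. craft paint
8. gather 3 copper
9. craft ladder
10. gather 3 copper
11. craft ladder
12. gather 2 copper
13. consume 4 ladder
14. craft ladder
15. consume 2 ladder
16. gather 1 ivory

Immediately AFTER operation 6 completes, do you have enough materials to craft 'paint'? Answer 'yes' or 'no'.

Answer: yes

Derivation:
After 1 (gather 3 copper): copper=3
After 2 (craft ladder): ladder=2
After 3 (gather 2 copper): copper=2 ladder=2
After 4 (consume 1 ladder): copper=2 ladder=1
After 5 (consume 1 ladder): copper=2
After 6 (gather 3 ivory): copper=2 ivory=3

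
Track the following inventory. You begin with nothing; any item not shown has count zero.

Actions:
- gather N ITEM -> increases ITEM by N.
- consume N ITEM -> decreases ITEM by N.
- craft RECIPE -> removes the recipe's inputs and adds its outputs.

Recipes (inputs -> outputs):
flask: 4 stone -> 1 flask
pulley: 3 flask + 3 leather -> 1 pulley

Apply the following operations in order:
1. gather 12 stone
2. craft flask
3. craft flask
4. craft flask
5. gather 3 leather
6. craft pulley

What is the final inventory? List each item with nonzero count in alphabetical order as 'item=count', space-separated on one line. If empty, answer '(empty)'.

Answer: pulley=1

Derivation:
After 1 (gather 12 stone): stone=12
After 2 (craft flask): flask=1 stone=8
After 3 (craft flask): flask=2 stone=4
After 4 (craft flask): flask=3
After 5 (gather 3 leather): flask=3 leather=3
After 6 (craft pulley): pulley=1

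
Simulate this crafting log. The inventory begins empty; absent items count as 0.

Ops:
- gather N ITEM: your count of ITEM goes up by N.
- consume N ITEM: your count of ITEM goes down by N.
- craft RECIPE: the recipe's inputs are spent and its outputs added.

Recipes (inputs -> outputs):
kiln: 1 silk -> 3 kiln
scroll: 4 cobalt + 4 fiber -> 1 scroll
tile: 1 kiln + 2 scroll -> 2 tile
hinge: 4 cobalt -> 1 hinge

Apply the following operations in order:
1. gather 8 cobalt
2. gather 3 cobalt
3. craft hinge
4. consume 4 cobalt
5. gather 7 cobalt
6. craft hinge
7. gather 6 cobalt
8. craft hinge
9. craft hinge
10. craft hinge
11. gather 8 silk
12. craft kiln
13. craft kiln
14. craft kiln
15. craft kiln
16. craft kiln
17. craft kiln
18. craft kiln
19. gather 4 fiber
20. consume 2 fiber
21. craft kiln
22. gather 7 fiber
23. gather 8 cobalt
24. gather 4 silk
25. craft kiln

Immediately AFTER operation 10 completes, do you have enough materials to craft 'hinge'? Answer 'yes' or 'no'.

Answer: no

Derivation:
After 1 (gather 8 cobalt): cobalt=8
After 2 (gather 3 cobalt): cobalt=11
After 3 (craft hinge): cobalt=7 hinge=1
After 4 (consume 4 cobalt): cobalt=3 hinge=1
After 5 (gather 7 cobalt): cobalt=10 hinge=1
After 6 (craft hinge): cobalt=6 hinge=2
After 7 (gather 6 cobalt): cobalt=12 hinge=2
After 8 (craft hinge): cobalt=8 hinge=3
After 9 (craft hinge): cobalt=4 hinge=4
After 10 (craft hinge): hinge=5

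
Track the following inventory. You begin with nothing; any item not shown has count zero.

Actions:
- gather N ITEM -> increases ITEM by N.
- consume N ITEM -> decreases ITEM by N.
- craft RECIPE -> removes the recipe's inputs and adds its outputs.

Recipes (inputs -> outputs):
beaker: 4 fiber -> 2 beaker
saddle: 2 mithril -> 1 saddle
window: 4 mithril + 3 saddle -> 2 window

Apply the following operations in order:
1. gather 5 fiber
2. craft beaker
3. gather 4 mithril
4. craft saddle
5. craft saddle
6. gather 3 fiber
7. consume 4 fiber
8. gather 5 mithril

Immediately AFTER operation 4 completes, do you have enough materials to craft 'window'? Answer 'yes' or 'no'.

Answer: no

Derivation:
After 1 (gather 5 fiber): fiber=5
After 2 (craft beaker): beaker=2 fiber=1
After 3 (gather 4 mithril): beaker=2 fiber=1 mithril=4
After 4 (craft saddle): beaker=2 fiber=1 mithril=2 saddle=1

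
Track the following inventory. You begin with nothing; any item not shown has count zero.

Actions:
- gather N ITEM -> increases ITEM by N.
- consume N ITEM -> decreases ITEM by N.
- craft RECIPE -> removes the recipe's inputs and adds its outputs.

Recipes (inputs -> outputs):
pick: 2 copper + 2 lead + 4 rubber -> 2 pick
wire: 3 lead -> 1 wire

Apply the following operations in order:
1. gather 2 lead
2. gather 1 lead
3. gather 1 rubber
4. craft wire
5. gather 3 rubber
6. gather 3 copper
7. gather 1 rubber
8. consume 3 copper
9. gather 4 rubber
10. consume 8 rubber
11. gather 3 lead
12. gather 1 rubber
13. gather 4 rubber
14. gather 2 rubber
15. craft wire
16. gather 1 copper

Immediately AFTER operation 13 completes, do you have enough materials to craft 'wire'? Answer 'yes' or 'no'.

After 1 (gather 2 lead): lead=2
After 2 (gather 1 lead): lead=3
After 3 (gather 1 rubber): lead=3 rubber=1
After 4 (craft wire): rubber=1 wire=1
After 5 (gather 3 rubber): rubber=4 wire=1
After 6 (gather 3 copper): copper=3 rubber=4 wire=1
After 7 (gather 1 rubber): copper=3 rubber=5 wire=1
After 8 (consume 3 copper): rubber=5 wire=1
After 9 (gather 4 rubber): rubber=9 wire=1
After 10 (consume 8 rubber): rubber=1 wire=1
After 11 (gather 3 lead): lead=3 rubber=1 wire=1
After 12 (gather 1 rubber): lead=3 rubber=2 wire=1
After 13 (gather 4 rubber): lead=3 rubber=6 wire=1

Answer: yes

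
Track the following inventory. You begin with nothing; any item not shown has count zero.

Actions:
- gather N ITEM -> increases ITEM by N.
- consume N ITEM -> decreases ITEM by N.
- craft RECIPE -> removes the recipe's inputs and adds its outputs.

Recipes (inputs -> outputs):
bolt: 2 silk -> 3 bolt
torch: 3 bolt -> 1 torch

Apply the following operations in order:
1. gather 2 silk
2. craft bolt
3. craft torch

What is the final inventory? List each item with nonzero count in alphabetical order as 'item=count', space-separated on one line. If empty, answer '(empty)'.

After 1 (gather 2 silk): silk=2
After 2 (craft bolt): bolt=3
After 3 (craft torch): torch=1

Answer: torch=1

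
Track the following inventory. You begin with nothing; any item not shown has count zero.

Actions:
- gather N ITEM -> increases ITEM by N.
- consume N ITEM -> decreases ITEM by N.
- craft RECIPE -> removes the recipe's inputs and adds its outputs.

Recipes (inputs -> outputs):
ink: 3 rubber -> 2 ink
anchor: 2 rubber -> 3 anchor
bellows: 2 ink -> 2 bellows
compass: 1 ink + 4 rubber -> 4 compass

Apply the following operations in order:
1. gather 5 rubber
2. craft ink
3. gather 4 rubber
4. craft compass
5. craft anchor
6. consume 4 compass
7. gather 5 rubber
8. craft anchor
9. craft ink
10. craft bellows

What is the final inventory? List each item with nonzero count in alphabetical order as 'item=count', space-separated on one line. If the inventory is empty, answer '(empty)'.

Answer: anchor=6 bellows=2 ink=1

Derivation:
After 1 (gather 5 rubber): rubber=5
After 2 (craft ink): ink=2 rubber=2
After 3 (gather 4 rubber): ink=2 rubber=6
After 4 (craft compass): compass=4 ink=1 rubber=2
After 5 (craft anchor): anchor=3 compass=4 ink=1
After 6 (consume 4 compass): anchor=3 ink=1
After 7 (gather 5 rubber): anchor=3 ink=1 rubber=5
After 8 (craft anchor): anchor=6 ink=1 rubber=3
After 9 (craft ink): anchor=6 ink=3
After 10 (craft bellows): anchor=6 bellows=2 ink=1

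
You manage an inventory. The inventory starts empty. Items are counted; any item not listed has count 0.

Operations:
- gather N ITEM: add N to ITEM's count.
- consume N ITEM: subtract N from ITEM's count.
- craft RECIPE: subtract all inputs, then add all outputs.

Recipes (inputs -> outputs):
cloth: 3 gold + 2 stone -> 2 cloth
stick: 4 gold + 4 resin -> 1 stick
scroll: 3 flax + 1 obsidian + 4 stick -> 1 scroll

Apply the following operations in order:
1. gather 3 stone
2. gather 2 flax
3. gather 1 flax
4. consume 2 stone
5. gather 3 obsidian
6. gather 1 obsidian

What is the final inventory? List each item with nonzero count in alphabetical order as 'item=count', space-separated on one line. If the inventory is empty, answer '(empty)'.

Answer: flax=3 obsidian=4 stone=1

Derivation:
After 1 (gather 3 stone): stone=3
After 2 (gather 2 flax): flax=2 stone=3
After 3 (gather 1 flax): flax=3 stone=3
After 4 (consume 2 stone): flax=3 stone=1
After 5 (gather 3 obsidian): flax=3 obsidian=3 stone=1
After 6 (gather 1 obsidian): flax=3 obsidian=4 stone=1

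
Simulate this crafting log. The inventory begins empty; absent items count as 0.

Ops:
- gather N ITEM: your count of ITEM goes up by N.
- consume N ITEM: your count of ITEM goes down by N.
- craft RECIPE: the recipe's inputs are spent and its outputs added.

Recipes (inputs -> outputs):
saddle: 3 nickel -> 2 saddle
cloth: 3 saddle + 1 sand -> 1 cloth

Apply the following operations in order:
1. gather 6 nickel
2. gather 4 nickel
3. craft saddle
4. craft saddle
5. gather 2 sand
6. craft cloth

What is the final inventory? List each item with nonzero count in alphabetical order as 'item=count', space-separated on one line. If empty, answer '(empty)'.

Answer: cloth=1 nickel=4 saddle=1 sand=1

Derivation:
After 1 (gather 6 nickel): nickel=6
After 2 (gather 4 nickel): nickel=10
After 3 (craft saddle): nickel=7 saddle=2
After 4 (craft saddle): nickel=4 saddle=4
After 5 (gather 2 sand): nickel=4 saddle=4 sand=2
After 6 (craft cloth): cloth=1 nickel=4 saddle=1 sand=1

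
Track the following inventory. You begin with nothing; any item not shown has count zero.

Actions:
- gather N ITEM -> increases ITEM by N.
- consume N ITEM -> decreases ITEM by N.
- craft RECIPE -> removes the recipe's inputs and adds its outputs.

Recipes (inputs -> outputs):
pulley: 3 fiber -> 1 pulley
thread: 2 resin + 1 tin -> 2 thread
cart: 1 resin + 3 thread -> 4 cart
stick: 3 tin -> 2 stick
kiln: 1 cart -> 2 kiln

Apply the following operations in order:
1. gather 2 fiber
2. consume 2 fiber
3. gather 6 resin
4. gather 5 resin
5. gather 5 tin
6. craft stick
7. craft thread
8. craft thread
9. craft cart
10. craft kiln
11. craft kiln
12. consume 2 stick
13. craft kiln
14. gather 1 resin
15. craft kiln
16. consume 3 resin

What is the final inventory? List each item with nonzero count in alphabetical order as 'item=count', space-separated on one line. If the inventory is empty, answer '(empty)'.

Answer: kiln=8 resin=4 thread=1

Derivation:
After 1 (gather 2 fiber): fiber=2
After 2 (consume 2 fiber): (empty)
After 3 (gather 6 resin): resin=6
After 4 (gather 5 resin): resin=11
After 5 (gather 5 tin): resin=11 tin=5
After 6 (craft stick): resin=11 stick=2 tin=2
After 7 (craft thread): resin=9 stick=2 thread=2 tin=1
After 8 (craft thread): resin=7 stick=2 thread=4
After 9 (craft cart): cart=4 resin=6 stick=2 thread=1
After 10 (craft kiln): cart=3 kiln=2 resin=6 stick=2 thread=1
After 11 (craft kiln): cart=2 kiln=4 resin=6 stick=2 thread=1
After 12 (consume 2 stick): cart=2 kiln=4 resin=6 thread=1
After 13 (craft kiln): cart=1 kiln=6 resin=6 thread=1
After 14 (gather 1 resin): cart=1 kiln=6 resin=7 thread=1
After 15 (craft kiln): kiln=8 resin=7 thread=1
After 16 (consume 3 resin): kiln=8 resin=4 thread=1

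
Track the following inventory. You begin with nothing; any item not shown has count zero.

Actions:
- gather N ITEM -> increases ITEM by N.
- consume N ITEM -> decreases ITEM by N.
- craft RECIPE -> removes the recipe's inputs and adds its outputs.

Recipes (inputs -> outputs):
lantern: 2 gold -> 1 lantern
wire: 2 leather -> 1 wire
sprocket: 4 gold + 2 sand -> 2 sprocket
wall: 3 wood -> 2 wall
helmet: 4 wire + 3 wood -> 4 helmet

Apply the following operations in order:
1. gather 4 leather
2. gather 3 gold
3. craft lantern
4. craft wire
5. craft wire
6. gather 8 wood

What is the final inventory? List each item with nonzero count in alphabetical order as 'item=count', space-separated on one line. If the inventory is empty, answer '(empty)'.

Answer: gold=1 lantern=1 wire=2 wood=8

Derivation:
After 1 (gather 4 leather): leather=4
After 2 (gather 3 gold): gold=3 leather=4
After 3 (craft lantern): gold=1 lantern=1 leather=4
After 4 (craft wire): gold=1 lantern=1 leather=2 wire=1
After 5 (craft wire): gold=1 lantern=1 wire=2
After 6 (gather 8 wood): gold=1 lantern=1 wire=2 wood=8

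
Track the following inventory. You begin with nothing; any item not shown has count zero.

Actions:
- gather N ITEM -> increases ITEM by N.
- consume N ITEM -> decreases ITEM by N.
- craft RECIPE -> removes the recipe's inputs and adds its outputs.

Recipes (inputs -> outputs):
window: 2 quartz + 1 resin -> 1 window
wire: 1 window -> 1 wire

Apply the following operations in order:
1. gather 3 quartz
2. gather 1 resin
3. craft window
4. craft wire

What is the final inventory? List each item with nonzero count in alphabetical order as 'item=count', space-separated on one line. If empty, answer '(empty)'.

Answer: quartz=1 wire=1

Derivation:
After 1 (gather 3 quartz): quartz=3
After 2 (gather 1 resin): quartz=3 resin=1
After 3 (craft window): quartz=1 window=1
After 4 (craft wire): quartz=1 wire=1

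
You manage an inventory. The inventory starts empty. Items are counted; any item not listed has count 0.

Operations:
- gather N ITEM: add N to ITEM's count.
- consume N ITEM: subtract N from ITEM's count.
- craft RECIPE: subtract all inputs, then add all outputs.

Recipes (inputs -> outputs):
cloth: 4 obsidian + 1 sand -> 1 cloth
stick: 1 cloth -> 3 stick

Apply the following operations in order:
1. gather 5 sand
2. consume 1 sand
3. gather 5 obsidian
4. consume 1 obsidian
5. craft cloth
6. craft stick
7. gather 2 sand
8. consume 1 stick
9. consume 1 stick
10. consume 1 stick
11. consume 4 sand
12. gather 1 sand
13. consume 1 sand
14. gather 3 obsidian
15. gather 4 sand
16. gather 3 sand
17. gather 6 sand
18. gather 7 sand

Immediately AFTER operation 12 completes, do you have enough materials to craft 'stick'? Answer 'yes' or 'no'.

After 1 (gather 5 sand): sand=5
After 2 (consume 1 sand): sand=4
After 3 (gather 5 obsidian): obsidian=5 sand=4
After 4 (consume 1 obsidian): obsidian=4 sand=4
After 5 (craft cloth): cloth=1 sand=3
After 6 (craft stick): sand=3 stick=3
After 7 (gather 2 sand): sand=5 stick=3
After 8 (consume 1 stick): sand=5 stick=2
After 9 (consume 1 stick): sand=5 stick=1
After 10 (consume 1 stick): sand=5
After 11 (consume 4 sand): sand=1
After 12 (gather 1 sand): sand=2

Answer: no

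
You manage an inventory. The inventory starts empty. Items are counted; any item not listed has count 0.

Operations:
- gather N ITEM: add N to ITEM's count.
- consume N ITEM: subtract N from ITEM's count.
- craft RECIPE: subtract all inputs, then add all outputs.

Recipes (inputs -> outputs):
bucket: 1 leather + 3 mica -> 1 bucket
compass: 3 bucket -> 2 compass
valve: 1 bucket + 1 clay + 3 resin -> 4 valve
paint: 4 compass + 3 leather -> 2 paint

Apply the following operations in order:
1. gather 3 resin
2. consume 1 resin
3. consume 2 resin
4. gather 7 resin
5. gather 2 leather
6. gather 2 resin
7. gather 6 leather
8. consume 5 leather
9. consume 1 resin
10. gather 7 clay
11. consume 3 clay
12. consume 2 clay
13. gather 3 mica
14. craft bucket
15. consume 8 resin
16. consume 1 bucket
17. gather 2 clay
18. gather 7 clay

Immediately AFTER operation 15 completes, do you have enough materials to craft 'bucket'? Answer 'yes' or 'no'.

After 1 (gather 3 resin): resin=3
After 2 (consume 1 resin): resin=2
After 3 (consume 2 resin): (empty)
After 4 (gather 7 resin): resin=7
After 5 (gather 2 leather): leather=2 resin=7
After 6 (gather 2 resin): leather=2 resin=9
After 7 (gather 6 leather): leather=8 resin=9
After 8 (consume 5 leather): leather=3 resin=9
After 9 (consume 1 resin): leather=3 resin=8
After 10 (gather 7 clay): clay=7 leather=3 resin=8
After 11 (consume 3 clay): clay=4 leather=3 resin=8
After 12 (consume 2 clay): clay=2 leather=3 resin=8
After 13 (gather 3 mica): clay=2 leather=3 mica=3 resin=8
After 14 (craft bucket): bucket=1 clay=2 leather=2 resin=8
After 15 (consume 8 resin): bucket=1 clay=2 leather=2

Answer: no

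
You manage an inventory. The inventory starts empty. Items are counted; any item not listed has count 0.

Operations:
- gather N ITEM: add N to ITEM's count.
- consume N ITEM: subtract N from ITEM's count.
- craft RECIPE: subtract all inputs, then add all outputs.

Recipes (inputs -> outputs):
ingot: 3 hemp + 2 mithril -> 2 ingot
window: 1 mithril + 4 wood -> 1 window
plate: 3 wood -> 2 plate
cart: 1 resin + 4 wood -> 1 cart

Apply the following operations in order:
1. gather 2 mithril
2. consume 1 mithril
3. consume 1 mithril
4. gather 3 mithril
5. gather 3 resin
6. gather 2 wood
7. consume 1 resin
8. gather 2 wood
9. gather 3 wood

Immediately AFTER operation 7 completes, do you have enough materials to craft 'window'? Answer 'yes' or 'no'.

Answer: no

Derivation:
After 1 (gather 2 mithril): mithril=2
After 2 (consume 1 mithril): mithril=1
After 3 (consume 1 mithril): (empty)
After 4 (gather 3 mithril): mithril=3
After 5 (gather 3 resin): mithril=3 resin=3
After 6 (gather 2 wood): mithril=3 resin=3 wood=2
After 7 (consume 1 resin): mithril=3 resin=2 wood=2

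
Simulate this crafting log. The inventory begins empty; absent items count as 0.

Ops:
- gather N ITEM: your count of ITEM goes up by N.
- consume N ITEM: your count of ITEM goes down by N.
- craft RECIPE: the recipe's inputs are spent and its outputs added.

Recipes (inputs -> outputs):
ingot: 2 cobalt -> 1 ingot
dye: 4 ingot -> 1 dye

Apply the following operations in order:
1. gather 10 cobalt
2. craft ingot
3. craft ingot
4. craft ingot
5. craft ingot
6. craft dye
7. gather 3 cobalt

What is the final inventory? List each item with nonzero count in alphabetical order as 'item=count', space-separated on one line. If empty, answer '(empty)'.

Answer: cobalt=5 dye=1

Derivation:
After 1 (gather 10 cobalt): cobalt=10
After 2 (craft ingot): cobalt=8 ingot=1
After 3 (craft ingot): cobalt=6 ingot=2
After 4 (craft ingot): cobalt=4 ingot=3
After 5 (craft ingot): cobalt=2 ingot=4
After 6 (craft dye): cobalt=2 dye=1
After 7 (gather 3 cobalt): cobalt=5 dye=1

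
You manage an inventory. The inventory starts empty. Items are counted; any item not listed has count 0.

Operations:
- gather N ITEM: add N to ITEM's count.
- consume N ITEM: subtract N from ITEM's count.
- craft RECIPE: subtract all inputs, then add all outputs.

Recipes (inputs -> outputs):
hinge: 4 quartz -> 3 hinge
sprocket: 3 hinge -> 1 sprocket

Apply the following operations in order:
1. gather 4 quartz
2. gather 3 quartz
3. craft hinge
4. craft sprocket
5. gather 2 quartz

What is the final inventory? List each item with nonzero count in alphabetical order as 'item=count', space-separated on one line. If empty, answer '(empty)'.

Answer: quartz=5 sprocket=1

Derivation:
After 1 (gather 4 quartz): quartz=4
After 2 (gather 3 quartz): quartz=7
After 3 (craft hinge): hinge=3 quartz=3
After 4 (craft sprocket): quartz=3 sprocket=1
After 5 (gather 2 quartz): quartz=5 sprocket=1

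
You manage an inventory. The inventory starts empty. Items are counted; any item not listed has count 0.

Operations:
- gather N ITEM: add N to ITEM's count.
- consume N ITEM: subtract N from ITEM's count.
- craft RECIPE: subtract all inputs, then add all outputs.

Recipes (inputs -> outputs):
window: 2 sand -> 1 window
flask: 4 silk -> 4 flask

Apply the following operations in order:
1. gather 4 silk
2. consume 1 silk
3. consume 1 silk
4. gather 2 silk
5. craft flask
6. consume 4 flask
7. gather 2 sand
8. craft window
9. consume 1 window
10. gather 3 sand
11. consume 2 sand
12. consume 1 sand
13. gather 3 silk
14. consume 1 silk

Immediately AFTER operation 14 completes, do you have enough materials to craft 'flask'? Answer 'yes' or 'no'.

Answer: no

Derivation:
After 1 (gather 4 silk): silk=4
After 2 (consume 1 silk): silk=3
After 3 (consume 1 silk): silk=2
After 4 (gather 2 silk): silk=4
After 5 (craft flask): flask=4
After 6 (consume 4 flask): (empty)
After 7 (gather 2 sand): sand=2
After 8 (craft window): window=1
After 9 (consume 1 window): (empty)
After 10 (gather 3 sand): sand=3
After 11 (consume 2 sand): sand=1
After 12 (consume 1 sand): (empty)
After 13 (gather 3 silk): silk=3
After 14 (consume 1 silk): silk=2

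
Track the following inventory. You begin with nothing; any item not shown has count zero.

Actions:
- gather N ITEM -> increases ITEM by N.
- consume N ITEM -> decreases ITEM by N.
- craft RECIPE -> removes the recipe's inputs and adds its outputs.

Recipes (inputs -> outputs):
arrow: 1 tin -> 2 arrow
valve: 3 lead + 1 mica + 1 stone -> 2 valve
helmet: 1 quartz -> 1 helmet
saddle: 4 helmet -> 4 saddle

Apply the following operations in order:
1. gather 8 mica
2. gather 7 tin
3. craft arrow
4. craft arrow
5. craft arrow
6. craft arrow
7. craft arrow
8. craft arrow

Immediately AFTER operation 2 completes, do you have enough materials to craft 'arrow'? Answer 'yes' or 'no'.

After 1 (gather 8 mica): mica=8
After 2 (gather 7 tin): mica=8 tin=7

Answer: yes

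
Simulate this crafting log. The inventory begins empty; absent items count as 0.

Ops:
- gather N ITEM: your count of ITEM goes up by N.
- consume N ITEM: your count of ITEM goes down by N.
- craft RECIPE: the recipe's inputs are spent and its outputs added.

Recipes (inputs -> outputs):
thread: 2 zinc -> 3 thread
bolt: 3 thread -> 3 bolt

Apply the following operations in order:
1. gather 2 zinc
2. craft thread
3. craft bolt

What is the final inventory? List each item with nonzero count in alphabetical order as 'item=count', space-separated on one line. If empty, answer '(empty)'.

Answer: bolt=3

Derivation:
After 1 (gather 2 zinc): zinc=2
After 2 (craft thread): thread=3
After 3 (craft bolt): bolt=3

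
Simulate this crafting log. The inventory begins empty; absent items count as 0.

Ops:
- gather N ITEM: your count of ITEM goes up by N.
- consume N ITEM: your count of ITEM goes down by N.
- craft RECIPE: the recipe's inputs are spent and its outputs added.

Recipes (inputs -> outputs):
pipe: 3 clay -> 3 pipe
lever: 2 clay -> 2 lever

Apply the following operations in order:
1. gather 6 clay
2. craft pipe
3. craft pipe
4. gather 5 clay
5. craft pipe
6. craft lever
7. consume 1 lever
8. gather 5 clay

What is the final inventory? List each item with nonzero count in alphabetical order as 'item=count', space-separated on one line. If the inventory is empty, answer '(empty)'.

Answer: clay=5 lever=1 pipe=9

Derivation:
After 1 (gather 6 clay): clay=6
After 2 (craft pipe): clay=3 pipe=3
After 3 (craft pipe): pipe=6
After 4 (gather 5 clay): clay=5 pipe=6
After 5 (craft pipe): clay=2 pipe=9
After 6 (craft lever): lever=2 pipe=9
After 7 (consume 1 lever): lever=1 pipe=9
After 8 (gather 5 clay): clay=5 lever=1 pipe=9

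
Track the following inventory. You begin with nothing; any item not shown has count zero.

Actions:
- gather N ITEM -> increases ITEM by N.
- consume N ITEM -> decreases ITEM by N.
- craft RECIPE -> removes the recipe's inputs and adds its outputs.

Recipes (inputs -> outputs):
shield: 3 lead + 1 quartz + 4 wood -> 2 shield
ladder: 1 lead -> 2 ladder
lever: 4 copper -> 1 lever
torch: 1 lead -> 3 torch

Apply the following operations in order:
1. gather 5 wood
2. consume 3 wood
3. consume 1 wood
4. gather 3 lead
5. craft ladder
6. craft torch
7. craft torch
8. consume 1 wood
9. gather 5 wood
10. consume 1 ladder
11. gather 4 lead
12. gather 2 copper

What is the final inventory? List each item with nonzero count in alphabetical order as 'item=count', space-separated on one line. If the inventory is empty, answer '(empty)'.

Answer: copper=2 ladder=1 lead=4 torch=6 wood=5

Derivation:
After 1 (gather 5 wood): wood=5
After 2 (consume 3 wood): wood=2
After 3 (consume 1 wood): wood=1
After 4 (gather 3 lead): lead=3 wood=1
After 5 (craft ladder): ladder=2 lead=2 wood=1
After 6 (craft torch): ladder=2 lead=1 torch=3 wood=1
After 7 (craft torch): ladder=2 torch=6 wood=1
After 8 (consume 1 wood): ladder=2 torch=6
After 9 (gather 5 wood): ladder=2 torch=6 wood=5
After 10 (consume 1 ladder): ladder=1 torch=6 wood=5
After 11 (gather 4 lead): ladder=1 lead=4 torch=6 wood=5
After 12 (gather 2 copper): copper=2 ladder=1 lead=4 torch=6 wood=5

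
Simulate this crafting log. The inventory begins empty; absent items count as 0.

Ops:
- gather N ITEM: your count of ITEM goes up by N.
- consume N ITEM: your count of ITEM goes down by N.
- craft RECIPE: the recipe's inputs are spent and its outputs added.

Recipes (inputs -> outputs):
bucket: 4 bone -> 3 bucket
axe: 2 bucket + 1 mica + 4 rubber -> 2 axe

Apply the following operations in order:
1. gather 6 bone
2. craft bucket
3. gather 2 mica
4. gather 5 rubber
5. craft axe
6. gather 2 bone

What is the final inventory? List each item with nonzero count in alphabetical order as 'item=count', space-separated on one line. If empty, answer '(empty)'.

After 1 (gather 6 bone): bone=6
After 2 (craft bucket): bone=2 bucket=3
After 3 (gather 2 mica): bone=2 bucket=3 mica=2
After 4 (gather 5 rubber): bone=2 bucket=3 mica=2 rubber=5
After 5 (craft axe): axe=2 bone=2 bucket=1 mica=1 rubber=1
After 6 (gather 2 bone): axe=2 bone=4 bucket=1 mica=1 rubber=1

Answer: axe=2 bone=4 bucket=1 mica=1 rubber=1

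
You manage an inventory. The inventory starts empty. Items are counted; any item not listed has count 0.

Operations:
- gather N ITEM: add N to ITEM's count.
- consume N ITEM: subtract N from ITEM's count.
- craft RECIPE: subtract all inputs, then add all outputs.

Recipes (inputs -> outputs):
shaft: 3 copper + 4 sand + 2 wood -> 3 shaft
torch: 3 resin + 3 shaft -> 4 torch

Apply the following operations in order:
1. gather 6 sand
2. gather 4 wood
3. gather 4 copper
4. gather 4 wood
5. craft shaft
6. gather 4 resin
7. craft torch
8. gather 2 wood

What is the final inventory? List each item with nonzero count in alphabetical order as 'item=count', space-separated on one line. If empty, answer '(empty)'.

Answer: copper=1 resin=1 sand=2 torch=4 wood=8

Derivation:
After 1 (gather 6 sand): sand=6
After 2 (gather 4 wood): sand=6 wood=4
After 3 (gather 4 copper): copper=4 sand=6 wood=4
After 4 (gather 4 wood): copper=4 sand=6 wood=8
After 5 (craft shaft): copper=1 sand=2 shaft=3 wood=6
After 6 (gather 4 resin): copper=1 resin=4 sand=2 shaft=3 wood=6
After 7 (craft torch): copper=1 resin=1 sand=2 torch=4 wood=6
After 8 (gather 2 wood): copper=1 resin=1 sand=2 torch=4 wood=8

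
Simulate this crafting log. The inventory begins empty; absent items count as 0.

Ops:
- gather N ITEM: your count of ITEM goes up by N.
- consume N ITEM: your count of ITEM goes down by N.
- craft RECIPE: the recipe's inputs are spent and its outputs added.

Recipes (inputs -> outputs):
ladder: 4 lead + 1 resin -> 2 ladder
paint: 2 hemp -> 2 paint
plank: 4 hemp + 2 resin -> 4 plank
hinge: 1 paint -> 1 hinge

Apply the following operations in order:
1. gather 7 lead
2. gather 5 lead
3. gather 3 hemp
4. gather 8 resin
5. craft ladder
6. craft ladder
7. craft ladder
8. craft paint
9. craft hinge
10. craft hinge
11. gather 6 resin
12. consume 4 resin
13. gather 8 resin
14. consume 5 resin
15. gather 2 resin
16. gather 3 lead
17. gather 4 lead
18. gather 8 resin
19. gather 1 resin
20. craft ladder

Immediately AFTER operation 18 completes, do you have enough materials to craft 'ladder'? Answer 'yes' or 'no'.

Answer: yes

Derivation:
After 1 (gather 7 lead): lead=7
After 2 (gather 5 lead): lead=12
After 3 (gather 3 hemp): hemp=3 lead=12
After 4 (gather 8 resin): hemp=3 lead=12 resin=8
After 5 (craft ladder): hemp=3 ladder=2 lead=8 resin=7
After 6 (craft ladder): hemp=3 ladder=4 lead=4 resin=6
After 7 (craft ladder): hemp=3 ladder=6 resin=5
After 8 (craft paint): hemp=1 ladder=6 paint=2 resin=5
After 9 (craft hinge): hemp=1 hinge=1 ladder=6 paint=1 resin=5
After 10 (craft hinge): hemp=1 hinge=2 ladder=6 resin=5
After 11 (gather 6 resin): hemp=1 hinge=2 ladder=6 resin=11
After 12 (consume 4 resin): hemp=1 hinge=2 ladder=6 resin=7
After 13 (gather 8 resin): hemp=1 hinge=2 ladder=6 resin=15
After 14 (consume 5 resin): hemp=1 hinge=2 ladder=6 resin=10
After 15 (gather 2 resin): hemp=1 hinge=2 ladder=6 resin=12
After 16 (gather 3 lead): hemp=1 hinge=2 ladder=6 lead=3 resin=12
After 17 (gather 4 lead): hemp=1 hinge=2 ladder=6 lead=7 resin=12
After 18 (gather 8 resin): hemp=1 hinge=2 ladder=6 lead=7 resin=20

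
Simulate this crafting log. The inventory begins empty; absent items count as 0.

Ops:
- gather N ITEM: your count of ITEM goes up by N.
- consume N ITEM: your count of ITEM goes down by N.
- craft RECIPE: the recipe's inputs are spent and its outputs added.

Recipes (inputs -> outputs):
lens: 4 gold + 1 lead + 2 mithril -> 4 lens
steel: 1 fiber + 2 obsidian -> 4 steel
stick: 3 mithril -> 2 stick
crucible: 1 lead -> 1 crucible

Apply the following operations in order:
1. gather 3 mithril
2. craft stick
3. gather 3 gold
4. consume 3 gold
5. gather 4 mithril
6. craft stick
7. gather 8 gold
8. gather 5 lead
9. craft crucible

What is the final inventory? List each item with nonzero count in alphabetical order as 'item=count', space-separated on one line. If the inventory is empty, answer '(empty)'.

Answer: crucible=1 gold=8 lead=4 mithril=1 stick=4

Derivation:
After 1 (gather 3 mithril): mithril=3
After 2 (craft stick): stick=2
After 3 (gather 3 gold): gold=3 stick=2
After 4 (consume 3 gold): stick=2
After 5 (gather 4 mithril): mithril=4 stick=2
After 6 (craft stick): mithril=1 stick=4
After 7 (gather 8 gold): gold=8 mithril=1 stick=4
After 8 (gather 5 lead): gold=8 lead=5 mithril=1 stick=4
After 9 (craft crucible): crucible=1 gold=8 lead=4 mithril=1 stick=4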